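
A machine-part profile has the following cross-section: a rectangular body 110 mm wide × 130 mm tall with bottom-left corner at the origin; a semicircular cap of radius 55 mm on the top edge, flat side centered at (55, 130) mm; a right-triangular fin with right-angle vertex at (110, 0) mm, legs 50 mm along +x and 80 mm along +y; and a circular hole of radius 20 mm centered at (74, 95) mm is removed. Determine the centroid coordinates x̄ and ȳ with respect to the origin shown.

rectangular body: A = 110 × 130 = 14300.00, centroid at (55.00, 65.00).
semicircular top: A = ½π·55² = 4751.66, centroid at (55.00, 153.34).
triangular fin: A = ½·50·80 = 2000.00, centroid at (126.67, 26.67).
hole: A = −π·20² = -1256.64, centroid at (74.00, 95.00).
ΣA = 19795.02 mm², ΣAx̄ = 1208183.43 mm³, ΣAȳ = 1592085.13 mm³.
x̄ = 1208183.43/19795.02 = 61.03 mm; ȳ = 1592085.13/19795.02 = 80.43 mm.

x̄ = 61.03 mm, ȳ = 80.43 mm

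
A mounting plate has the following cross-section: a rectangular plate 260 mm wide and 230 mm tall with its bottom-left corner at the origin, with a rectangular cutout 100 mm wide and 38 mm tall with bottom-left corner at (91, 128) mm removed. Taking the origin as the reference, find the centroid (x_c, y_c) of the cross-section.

x_c = 129.25 mm, y_c = 112.83 mm

plate: A = 260 × 230 = 59800.00, centroid at (130.00, 115.00).
hole: A = −(100 × 38) = -3800.00, centroid at (141.00, 147.00).
ΣA = 56000.00 mm²
ΣAx_c = (59800.00)(130.00) + (-3800.00)(141.00) = 7238200.00 mm³
ΣAy_c = (59800.00)(115.00) + (-3800.00)(147.00) = 6318400.00 mm³
x_c = 7238200.00 / 56000.00 = 129.25 mm
y_c = 6318400.00 / 56000.00 = 112.83 mm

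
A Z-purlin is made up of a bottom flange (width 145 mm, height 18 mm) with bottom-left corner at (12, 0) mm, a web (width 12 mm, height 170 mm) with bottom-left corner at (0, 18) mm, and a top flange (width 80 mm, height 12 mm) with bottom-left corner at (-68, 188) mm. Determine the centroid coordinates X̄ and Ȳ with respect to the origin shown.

X̄ = 36.70 mm, Ȳ = 74.84 mm

Part | A | x̄ᵢ | ȳᵢ | A·x̄ᵢ | A·ȳᵢ
bottom flange | 2610.00 | 84.50 | 9.00 | 220545.00 | 23490.00
web | 2040.00 | 6.00 | 103.00 | 12240.00 | 210120.00
top flange | 960.00 | -28.00 | 194.00 | -26880.00 | 186240.00
Σ | 5610.00 |  |  | 205905.00 | 419850.00
X̄ = 205905.00 / 5610.00 = 36.70 mm
Ȳ = 419850.00 / 5610.00 = 74.84 mm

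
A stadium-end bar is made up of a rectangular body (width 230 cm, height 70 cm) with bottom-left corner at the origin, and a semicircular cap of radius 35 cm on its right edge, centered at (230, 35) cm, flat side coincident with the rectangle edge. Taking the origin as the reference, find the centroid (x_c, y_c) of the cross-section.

x_c = 128.86 cm, y_c = 35.00 cm

rectangular body: A = 230 × 70 = 16100.00, centroid at (115.00, 35.00).
semicircular end: A = ½π·35² = 1924.23, centroid at (244.85, 35.00).
ΣA = 18024.23 cm², ΣAx_c = 2322655.20 cm³, ΣAy_c = 630847.89 cm³.
x_c = 2322655.20/18024.23 = 128.86 cm; y_c = 630847.89/18024.23 = 35.00 cm.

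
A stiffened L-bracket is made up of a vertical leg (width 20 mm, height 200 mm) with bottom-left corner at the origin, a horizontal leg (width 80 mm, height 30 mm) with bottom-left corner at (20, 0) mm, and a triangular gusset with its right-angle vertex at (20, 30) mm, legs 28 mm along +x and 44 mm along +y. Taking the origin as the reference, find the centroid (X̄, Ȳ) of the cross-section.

vertical leg: A = 20 × 200 = 4000.00, centroid at (10.00, 100.00).
horizontal leg: A = 80 × 30 = 2400.00, centroid at (60.00, 15.00).
gusset: A = ½·28·44 = 616.00, centroid at (29.33, 44.67).
ΣA = 7016.00 mm²
ΣAX̄ = (4000.00)(10.00) + (2400.00)(60.00) + (616.00)(29.33) = 202069.33 mm³
ΣAȲ = (4000.00)(100.00) + (2400.00)(15.00) + (616.00)(44.67) = 463514.67 mm³
X̄ = 202069.33 / 7016.00 = 28.80 mm
Ȳ = 463514.67 / 7016.00 = 66.07 mm

X̄ = 28.80 mm, Ȳ = 66.07 mm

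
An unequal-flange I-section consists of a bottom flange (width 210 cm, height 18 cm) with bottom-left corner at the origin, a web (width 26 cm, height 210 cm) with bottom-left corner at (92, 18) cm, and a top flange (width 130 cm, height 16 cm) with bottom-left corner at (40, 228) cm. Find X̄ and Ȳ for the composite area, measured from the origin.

bottom flange: A = 210 × 18 = 3780.00, centroid at (105.00, 9.00).
web: A = 26 × 210 = 5460.00, centroid at (105.00, 123.00).
top flange: A = 130 × 16 = 2080.00, centroid at (105.00, 236.00).
ΣA = 11320.00 cm²
ΣAX̄ = (3780.00)(105.00) + (5460.00)(105.00) + (2080.00)(105.00) = 1188600.00 cm³
ΣAȲ = (3780.00)(9.00) + (5460.00)(123.00) + (2080.00)(236.00) = 1196480.00 cm³
X̄ = 1188600.00 / 11320.00 = 105.00 cm
Ȳ = 1196480.00 / 11320.00 = 105.70 cm

X̄ = 105.00 cm, Ȳ = 105.70 cm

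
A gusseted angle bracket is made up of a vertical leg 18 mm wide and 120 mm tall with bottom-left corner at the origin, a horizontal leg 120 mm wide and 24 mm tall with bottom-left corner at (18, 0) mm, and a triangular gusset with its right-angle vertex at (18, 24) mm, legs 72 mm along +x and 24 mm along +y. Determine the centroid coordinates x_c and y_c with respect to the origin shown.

x_c = 47.49 mm, y_c = 32.49 mm

vertical leg: A = 18 × 120 = 2160.00, centroid at (9.00, 60.00).
horizontal leg: A = 120 × 24 = 2880.00, centroid at (78.00, 12.00).
gusset: A = ½·72·24 = 864.00, centroid at (42.00, 32.00).
ΣA = 5904.00 mm², ΣAx_c = 280368.00 mm³, ΣAy_c = 191808.00 mm³.
x_c = 280368.00/5904.00 = 47.49 mm; y_c = 191808.00/5904.00 = 32.49 mm.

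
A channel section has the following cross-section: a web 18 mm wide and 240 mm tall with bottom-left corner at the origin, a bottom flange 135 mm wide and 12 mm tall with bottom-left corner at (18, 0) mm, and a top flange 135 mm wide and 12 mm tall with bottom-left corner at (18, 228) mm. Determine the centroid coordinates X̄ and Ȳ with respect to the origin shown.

Part | A | x̄ᵢ | ȳᵢ | A·x̄ᵢ | A·ȳᵢ
web | 4320.00 | 9.00 | 120.00 | 38880.00 | 518400.00
bottom flange | 1620.00 | 85.50 | 6.00 | 138510.00 | 9720.00
top flange | 1620.00 | 85.50 | 234.00 | 138510.00 | 379080.00
Σ | 7560.00 |  |  | 315900.00 | 907200.00
X̄ = 315900.00 / 7560.00 = 41.79 mm
Ȳ = 907200.00 / 7560.00 = 120.00 mm

X̄ = 41.79 mm, Ȳ = 120.00 mm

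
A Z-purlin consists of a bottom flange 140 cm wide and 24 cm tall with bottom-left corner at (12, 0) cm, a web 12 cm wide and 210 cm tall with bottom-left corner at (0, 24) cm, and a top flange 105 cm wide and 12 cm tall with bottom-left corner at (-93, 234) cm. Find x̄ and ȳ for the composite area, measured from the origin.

x̄ = 33.56 cm, ȳ = 93.53 cm

bottom flange: A = 140 × 24 = 3360.00, centroid at (82.00, 12.00).
web: A = 12 × 210 = 2520.00, centroid at (6.00, 129.00).
top flange: A = 105 × 12 = 1260.00, centroid at (-40.50, 240.00).
ΣA = 7140.00 cm²
ΣAx̄ = (3360.00)(82.00) + (2520.00)(6.00) + (1260.00)(-40.50) = 239610.00 cm³
ΣAȳ = (3360.00)(12.00) + (2520.00)(129.00) + (1260.00)(240.00) = 667800.00 cm³
x̄ = 239610.00 / 7140.00 = 33.56 cm
ȳ = 667800.00 / 7140.00 = 93.53 cm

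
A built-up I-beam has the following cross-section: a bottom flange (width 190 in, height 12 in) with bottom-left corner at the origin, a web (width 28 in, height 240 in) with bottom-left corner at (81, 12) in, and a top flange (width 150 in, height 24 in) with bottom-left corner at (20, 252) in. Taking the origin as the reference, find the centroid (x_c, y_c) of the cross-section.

x_c = 95.00 in, y_c = 146.91 in

bottom flange: A = 190 × 12 = 2280.00, centroid at (95.00, 6.00).
web: A = 28 × 240 = 6720.00, centroid at (95.00, 132.00).
top flange: A = 150 × 24 = 3600.00, centroid at (95.00, 264.00).
ΣA = 12600.00 in², ΣAx_c = 1197000.00 in³, ΣAy_c = 1851120.00 in³.
x_c = 1197000.00/12600.00 = 95.00 in; y_c = 1851120.00/12600.00 = 146.91 in.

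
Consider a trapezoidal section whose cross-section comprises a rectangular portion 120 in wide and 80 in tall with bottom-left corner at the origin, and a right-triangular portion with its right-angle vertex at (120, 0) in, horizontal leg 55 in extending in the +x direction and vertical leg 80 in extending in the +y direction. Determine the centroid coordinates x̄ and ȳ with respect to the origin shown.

rectangular portion: A = 120 × 80 = 9600.00, centroid at (60.00, 40.00).
triangular portion: A = ½·55·80 = 2200.00, centroid at (138.33, 26.67).
ΣA = 11800.00 in², ΣAx̄ = 880333.33 in³, ΣAȳ = 442666.67 in³.
x̄ = 880333.33/11800.00 = 74.60 in; ȳ = 442666.67/11800.00 = 37.51 in.

x̄ = 74.60 in, ȳ = 37.51 in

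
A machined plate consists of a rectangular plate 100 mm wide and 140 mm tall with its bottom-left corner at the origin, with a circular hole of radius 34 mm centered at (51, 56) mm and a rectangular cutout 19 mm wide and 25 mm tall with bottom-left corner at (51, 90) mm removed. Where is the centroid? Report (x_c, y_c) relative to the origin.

x_c = 49.13 mm, y_c = 73.58 mm

Part | A | x̄ᵢ | ȳᵢ | A·x̄ᵢ | A·ȳᵢ
plate | 14000.00 | 50.00 | 70.00 | 700000.00 | 980000.00
hole 1 | -3631.68 | 51.00 | 56.00 | -185215.74 | -203374.14
hole 2 | -475.00 | 60.50 | 102.50 | -28737.50 | -48687.50
Σ | 9893.32 |  |  | 486046.76 | 727938.36
x_c = 486046.76 / 9893.32 = 49.13 mm
y_c = 727938.36 / 9893.32 = 73.58 mm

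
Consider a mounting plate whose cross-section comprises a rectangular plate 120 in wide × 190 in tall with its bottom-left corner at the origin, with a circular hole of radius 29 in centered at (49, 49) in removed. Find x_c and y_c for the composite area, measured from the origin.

plate: A = 120 × 190 = 22800.00, centroid at (60.00, 95.00).
hole: A = −π·29² = -2642.08, centroid at (49.00, 49.00).
ΣA = 20157.92 in², ΣAx_c = 1238538.11 in³, ΣAy_c = 2036538.11 in³.
x_c = 1238538.11/20157.92 = 61.44 in; y_c = 2036538.11/20157.92 = 101.03 in.

x_c = 61.44 in, y_c = 101.03 in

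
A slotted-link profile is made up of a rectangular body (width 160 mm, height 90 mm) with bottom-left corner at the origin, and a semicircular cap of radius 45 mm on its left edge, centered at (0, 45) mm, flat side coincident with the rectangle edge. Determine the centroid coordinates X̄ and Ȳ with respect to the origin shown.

rectangular body: A = 160 × 90 = 14400.00, centroid at (80.00, 45.00).
semicircular end: A = ½π·45² = 3180.86, centroid at (-19.10, 45.00).
ΣA = 17580.86 mm²
ΣAX̄ = (14400.00)(80.00) + (3180.86)(-19.10) = 1091250.00 mm³
ΣAȲ = (14400.00)(45.00) + (3180.86)(45.00) = 791138.82 mm³
X̄ = 1091250.00 / 17580.86 = 62.07 mm
Ȳ = 791138.82 / 17580.86 = 45.00 mm

X̄ = 62.07 mm, Ȳ = 45.00 mm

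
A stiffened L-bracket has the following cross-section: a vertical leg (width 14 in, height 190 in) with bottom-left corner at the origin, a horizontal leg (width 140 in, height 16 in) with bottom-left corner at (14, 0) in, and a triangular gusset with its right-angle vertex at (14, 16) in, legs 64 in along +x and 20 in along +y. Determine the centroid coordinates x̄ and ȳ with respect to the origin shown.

x̄ = 41.41 in, ȳ = 51.47 in

vertical leg: A = 14 × 190 = 2660.00, centroid at (7.00, 95.00).
horizontal leg: A = 140 × 16 = 2240.00, centroid at (84.00, 8.00).
gusset: A = ½·64·20 = 640.00, centroid at (35.33, 22.67).
ΣA = 5540.00 in², ΣAx̄ = 229393.33 in³, ΣAȳ = 285126.67 in³.
x̄ = 229393.33/5540.00 = 41.41 in; ȳ = 285126.67/5540.00 = 51.47 in.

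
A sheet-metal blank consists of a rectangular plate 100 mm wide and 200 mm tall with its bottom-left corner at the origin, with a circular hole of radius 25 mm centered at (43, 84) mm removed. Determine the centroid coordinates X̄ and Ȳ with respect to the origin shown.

plate: A = 100 × 200 = 20000.00, centroid at (50.00, 100.00).
hole: A = −π·25² = -1963.50, centroid at (43.00, 84.00).
ΣA = 18036.50 mm²
ΣAX̄ = (20000.00)(50.00) + (-1963.50)(43.00) = 915569.70 mm³
ΣAȲ = (20000.00)(100.00) + (-1963.50)(84.00) = 1835066.39 mm³
X̄ = 915569.70 / 18036.50 = 50.76 mm
Ȳ = 1835066.39 / 18036.50 = 101.74 mm

X̄ = 50.76 mm, Ȳ = 101.74 mm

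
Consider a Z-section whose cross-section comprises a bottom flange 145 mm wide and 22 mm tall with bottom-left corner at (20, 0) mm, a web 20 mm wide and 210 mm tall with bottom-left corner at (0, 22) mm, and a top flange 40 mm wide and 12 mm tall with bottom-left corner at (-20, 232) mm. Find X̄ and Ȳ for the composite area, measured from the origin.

X̄ = 42.83 mm, Ȳ = 86.75 mm

bottom flange: A = 145 × 22 = 3190.00, centroid at (92.50, 11.00).
web: A = 20 × 210 = 4200.00, centroid at (10.00, 127.00).
top flange: A = 40 × 12 = 480.00, centroid at (0.00, 238.00).
ΣA = 7870.00 mm², ΣAX̄ = 337075.00 mm³, ΣAȲ = 682730.00 mm³.
X̄ = 337075.00/7870.00 = 42.83 mm; Ȳ = 682730.00/7870.00 = 86.75 mm.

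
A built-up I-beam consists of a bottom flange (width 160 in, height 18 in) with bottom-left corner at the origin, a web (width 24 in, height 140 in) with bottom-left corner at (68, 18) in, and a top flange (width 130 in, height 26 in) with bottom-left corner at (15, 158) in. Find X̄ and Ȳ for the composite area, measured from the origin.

X̄ = 80.00 in, Ȳ = 93.51 in

Part | A | x̄ᵢ | ȳᵢ | A·x̄ᵢ | A·ȳᵢ
bottom flange | 2880.00 | 80.00 | 9.00 | 230400.00 | 25920.00
web | 3360.00 | 80.00 | 88.00 | 268800.00 | 295680.00
top flange | 3380.00 | 80.00 | 171.00 | 270400.00 | 577980.00
Σ | 9620.00 |  |  | 769600.00 | 899580.00
X̄ = 769600.00 / 9620.00 = 80.00 in
Ȳ = 899580.00 / 9620.00 = 93.51 in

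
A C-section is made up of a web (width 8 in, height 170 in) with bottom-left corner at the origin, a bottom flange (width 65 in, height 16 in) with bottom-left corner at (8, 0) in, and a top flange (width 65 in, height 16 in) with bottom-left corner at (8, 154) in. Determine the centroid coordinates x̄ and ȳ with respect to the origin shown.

x̄ = 26.07 in, ȳ = 85.00 in

web: A = 8 × 170 = 1360.00, centroid at (4.00, 85.00).
bottom flange: A = 65 × 16 = 1040.00, centroid at (40.50, 8.00).
top flange: A = 65 × 16 = 1040.00, centroid at (40.50, 162.00).
ΣA = 3440.00 in²
ΣAx̄ = (1360.00)(4.00) + (1040.00)(40.50) + (1040.00)(40.50) = 89680.00 in³
ΣAȳ = (1360.00)(85.00) + (1040.00)(8.00) + (1040.00)(162.00) = 292400.00 in³
x̄ = 89680.00 / 3440.00 = 26.07 in
ȳ = 292400.00 / 3440.00 = 85.00 in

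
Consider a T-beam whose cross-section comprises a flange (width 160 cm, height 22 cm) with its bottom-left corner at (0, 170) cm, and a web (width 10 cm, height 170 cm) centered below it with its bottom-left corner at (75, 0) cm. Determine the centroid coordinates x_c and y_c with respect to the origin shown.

x_c = 80.00 cm, y_c = 149.74 cm

Part | A | x̄ᵢ | ȳᵢ | A·x̄ᵢ | A·ȳᵢ
web | 1700.00 | 80.00 | 85.00 | 136000.00 | 144500.00
flange | 3520.00 | 80.00 | 181.00 | 281600.00 | 637120.00
Σ | 5220.00 |  |  | 417600.00 | 781620.00
x_c = 417600.00 / 5220.00 = 80.00 cm
y_c = 781620.00 / 5220.00 = 149.74 cm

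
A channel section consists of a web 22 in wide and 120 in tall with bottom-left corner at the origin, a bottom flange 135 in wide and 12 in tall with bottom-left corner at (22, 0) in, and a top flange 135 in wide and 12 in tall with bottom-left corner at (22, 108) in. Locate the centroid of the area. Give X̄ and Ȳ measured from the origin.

web: A = 22 × 120 = 2640.00, centroid at (11.00, 60.00).
bottom flange: A = 135 × 12 = 1620.00, centroid at (89.50, 6.00).
top flange: A = 135 × 12 = 1620.00, centroid at (89.50, 114.00).
ΣA = 5880.00 in²
ΣAX̄ = (2640.00)(11.00) + (1620.00)(89.50) + (1620.00)(89.50) = 319020.00 in³
ΣAȲ = (2640.00)(60.00) + (1620.00)(6.00) + (1620.00)(114.00) = 352800.00 in³
X̄ = 319020.00 / 5880.00 = 54.26 in
Ȳ = 352800.00 / 5880.00 = 60.00 in

X̄ = 54.26 in, Ȳ = 60.00 in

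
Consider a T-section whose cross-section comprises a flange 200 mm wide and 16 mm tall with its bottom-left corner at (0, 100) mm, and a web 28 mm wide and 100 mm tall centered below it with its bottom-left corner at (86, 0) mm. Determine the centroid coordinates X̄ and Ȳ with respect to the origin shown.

X̄ = 100.00 mm, Ȳ = 80.93 mm

web: A = 28 × 100 = 2800.00, centroid at (100.00, 50.00).
flange: A = 200 × 16 = 3200.00, centroid at (100.00, 108.00).
ΣA = 6000.00 mm², ΣAX̄ = 600000.00 mm³, ΣAȲ = 485600.00 mm³.
X̄ = 600000.00/6000.00 = 100.00 mm; Ȳ = 485600.00/6000.00 = 80.93 mm.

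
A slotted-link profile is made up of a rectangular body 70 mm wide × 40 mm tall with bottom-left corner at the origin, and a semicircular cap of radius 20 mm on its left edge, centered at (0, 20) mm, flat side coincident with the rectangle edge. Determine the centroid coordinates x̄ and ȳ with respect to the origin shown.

rectangular body: A = 70 × 40 = 2800.00, centroid at (35.00, 20.00).
semicircular end: A = ½π·20² = 628.32, centroid at (-8.49, 20.00).
ΣA = 3428.32 mm²
ΣAx̄ = (2800.00)(35.00) + (628.32)(-8.49) = 92666.67 mm³
ΣAȳ = (2800.00)(20.00) + (628.32)(20.00) = 68566.37 mm³
x̄ = 92666.67 / 3428.32 = 27.03 mm
ȳ = 68566.37 / 3428.32 = 20.00 mm

x̄ = 27.03 mm, ȳ = 20.00 mm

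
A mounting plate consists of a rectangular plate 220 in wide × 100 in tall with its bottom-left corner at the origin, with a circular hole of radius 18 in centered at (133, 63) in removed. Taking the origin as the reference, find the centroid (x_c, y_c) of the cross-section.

x_c = 108.88 in, y_c = 49.37 in

plate: A = 220 × 100 = 22000.00, centroid at (110.00, 50.00).
hole: A = −π·18² = -1017.88, centroid at (133.00, 63.00).
ΣA = 20982.12 in²
ΣAx_c = (22000.00)(110.00) + (-1017.88)(133.00) = 2284622.49 in³
ΣAy_c = (22000.00)(50.00) + (-1017.88)(63.00) = 1035873.81 in³
x_c = 2284622.49 / 20982.12 = 108.88 in
y_c = 1035873.81 / 20982.12 = 49.37 in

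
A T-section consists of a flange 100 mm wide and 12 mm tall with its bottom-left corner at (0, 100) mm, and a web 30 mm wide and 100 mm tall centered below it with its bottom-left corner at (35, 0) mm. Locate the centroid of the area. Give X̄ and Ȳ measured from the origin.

web: A = 30 × 100 = 3000.00, centroid at (50.00, 50.00).
flange: A = 100 × 12 = 1200.00, centroid at (50.00, 106.00).
ΣA = 4200.00 mm²
ΣAX̄ = (3000.00)(50.00) + (1200.00)(50.00) = 210000.00 mm³
ΣAȲ = (3000.00)(50.00) + (1200.00)(106.00) = 277200.00 mm³
X̄ = 210000.00 / 4200.00 = 50.00 mm
Ȳ = 277200.00 / 4200.00 = 66.00 mm

X̄ = 50.00 mm, Ȳ = 66.00 mm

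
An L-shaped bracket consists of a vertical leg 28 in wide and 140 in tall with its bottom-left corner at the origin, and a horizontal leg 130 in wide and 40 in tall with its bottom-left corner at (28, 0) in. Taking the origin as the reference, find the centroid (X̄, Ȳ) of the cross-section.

vertical leg: A = 28 × 140 = 3920.00, centroid at (14.00, 70.00).
horizontal leg: A = 130 × 40 = 5200.00, centroid at (93.00, 20.00).
ΣA = 9120.00 in², ΣAX̄ = 538480.00 in³, ΣAȲ = 378400.00 in³.
X̄ = 538480.00/9120.00 = 59.04 in; Ȳ = 378400.00/9120.00 = 41.49 in.

X̄ = 59.04 in, Ȳ = 41.49 in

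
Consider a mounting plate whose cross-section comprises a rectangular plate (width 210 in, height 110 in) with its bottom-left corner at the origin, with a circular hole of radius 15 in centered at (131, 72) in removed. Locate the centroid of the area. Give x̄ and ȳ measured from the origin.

x̄ = 104.18 in, ȳ = 54.46 in

Part | A | x̄ᵢ | ȳᵢ | A·x̄ᵢ | A·ȳᵢ
plate | 23100.00 | 105.00 | 55.00 | 2425500.00 | 1270500.00
hole | -706.86 | 131.00 | 72.00 | -92598.44 | -50893.80
Σ | 22393.14 |  |  | 2332901.56 | 1219606.20
x̄ = 2332901.56 / 22393.14 = 104.18 in
ȳ = 1219606.20 / 22393.14 = 54.46 in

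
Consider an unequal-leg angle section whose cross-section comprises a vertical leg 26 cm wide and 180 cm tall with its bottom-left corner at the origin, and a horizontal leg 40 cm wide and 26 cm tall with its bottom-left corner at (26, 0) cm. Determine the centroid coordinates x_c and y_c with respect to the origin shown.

x_c = 19.00 cm, y_c = 76.00 cm

Part | A | x̄ᵢ | ȳᵢ | A·x̄ᵢ | A·ȳᵢ
vertical leg | 4680.00 | 13.00 | 90.00 | 60840.00 | 421200.00
horizontal leg | 1040.00 | 46.00 | 13.00 | 47840.00 | 13520.00
Σ | 5720.00 |  |  | 108680.00 | 434720.00
x_c = 108680.00 / 5720.00 = 19.00 cm
y_c = 434720.00 / 5720.00 = 76.00 cm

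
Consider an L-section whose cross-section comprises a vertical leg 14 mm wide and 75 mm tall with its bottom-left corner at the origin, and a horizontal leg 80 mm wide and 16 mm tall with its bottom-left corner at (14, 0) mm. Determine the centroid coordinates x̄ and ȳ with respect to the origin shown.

x̄ = 32.82 mm, ȳ = 21.29 mm

Part | A | x̄ᵢ | ȳᵢ | A·x̄ᵢ | A·ȳᵢ
vertical leg | 1050.00 | 7.00 | 37.50 | 7350.00 | 39375.00
horizontal leg | 1280.00 | 54.00 | 8.00 | 69120.00 | 10240.00
Σ | 2330.00 |  |  | 76470.00 | 49615.00
x̄ = 76470.00 / 2330.00 = 32.82 mm
ȳ = 49615.00 / 2330.00 = 21.29 mm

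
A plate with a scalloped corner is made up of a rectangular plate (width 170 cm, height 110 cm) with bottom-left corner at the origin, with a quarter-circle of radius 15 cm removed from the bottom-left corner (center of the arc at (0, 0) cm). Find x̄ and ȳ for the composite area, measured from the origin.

x̄ = 85.75 cm, ȳ = 55.46 cm

Part | A | x̄ᵢ | ȳᵢ | A·x̄ᵢ | A·ȳᵢ
plate | 18700.00 | 85.00 | 55.00 | 1589500.00 | 1028500.00
removed quarter-circle | -176.71 | 6.37 | 6.37 | -1125.00 | -1125.00
Σ | 18523.29 |  |  | 1588375.00 | 1027375.00
x̄ = 1588375.00 / 18523.29 = 85.75 cm
ȳ = 1027375.00 / 18523.29 = 55.46 cm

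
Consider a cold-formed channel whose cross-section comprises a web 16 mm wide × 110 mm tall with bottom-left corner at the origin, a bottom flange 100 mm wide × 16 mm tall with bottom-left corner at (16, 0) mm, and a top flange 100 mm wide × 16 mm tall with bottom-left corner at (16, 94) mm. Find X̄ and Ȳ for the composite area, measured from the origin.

X̄ = 45.42 mm, Ȳ = 55.00 mm

web: A = 16 × 110 = 1760.00, centroid at (8.00, 55.00).
bottom flange: A = 100 × 16 = 1600.00, centroid at (66.00, 8.00).
top flange: A = 100 × 16 = 1600.00, centroid at (66.00, 102.00).
ΣA = 4960.00 mm²
ΣAX̄ = (1760.00)(8.00) + (1600.00)(66.00) + (1600.00)(66.00) = 225280.00 mm³
ΣAȲ = (1760.00)(55.00) + (1600.00)(8.00) + (1600.00)(102.00) = 272800.00 mm³
X̄ = 225280.00 / 4960.00 = 45.42 mm
Ȳ = 272800.00 / 4960.00 = 55.00 mm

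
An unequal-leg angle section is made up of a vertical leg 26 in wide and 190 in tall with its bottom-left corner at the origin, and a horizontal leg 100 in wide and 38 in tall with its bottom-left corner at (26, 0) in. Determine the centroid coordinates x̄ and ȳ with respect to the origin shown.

vertical leg: A = 26 × 190 = 4940.00, centroid at (13.00, 95.00).
horizontal leg: A = 100 × 38 = 3800.00, centroid at (76.00, 19.00).
ΣA = 8740.00 in², ΣAx̄ = 353020.00 in³, ΣAȳ = 541500.00 in³.
x̄ = 353020.00/8740.00 = 40.39 in; ȳ = 541500.00/8740.00 = 61.96 in.

x̄ = 40.39 in, ȳ = 61.96 in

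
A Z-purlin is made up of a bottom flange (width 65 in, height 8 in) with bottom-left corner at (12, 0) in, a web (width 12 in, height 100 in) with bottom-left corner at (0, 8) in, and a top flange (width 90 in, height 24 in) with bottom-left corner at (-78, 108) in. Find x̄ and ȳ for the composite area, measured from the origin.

bottom flange: A = 65 × 8 = 520.00, centroid at (44.50, 4.00).
web: A = 12 × 100 = 1200.00, centroid at (6.00, 58.00).
top flange: A = 90 × 24 = 2160.00, centroid at (-33.00, 120.00).
ΣA = 3880.00 in²
ΣAx̄ = (520.00)(44.50) + (1200.00)(6.00) + (2160.00)(-33.00) = -40940.00 in³
ΣAȳ = (520.00)(4.00) + (1200.00)(58.00) + (2160.00)(120.00) = 330880.00 in³
x̄ = -40940.00 / 3880.00 = -10.55 in
ȳ = 330880.00 / 3880.00 = 85.28 in

x̄ = -10.55 in, ȳ = 85.28 in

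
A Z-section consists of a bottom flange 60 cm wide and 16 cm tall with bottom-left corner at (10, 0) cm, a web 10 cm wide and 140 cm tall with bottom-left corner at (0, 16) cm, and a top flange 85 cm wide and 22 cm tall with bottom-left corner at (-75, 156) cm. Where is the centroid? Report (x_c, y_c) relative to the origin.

x_c = -3.63 cm, y_c = 104.11 cm

bottom flange: A = 60 × 16 = 960.00, centroid at (40.00, 8.00).
web: A = 10 × 140 = 1400.00, centroid at (5.00, 86.00).
top flange: A = 85 × 22 = 1870.00, centroid at (-32.50, 167.00).
ΣA = 4230.00 cm²
ΣAx_c = (960.00)(40.00) + (1400.00)(5.00) + (1870.00)(-32.50) = -15375.00 cm³
ΣAy_c = (960.00)(8.00) + (1400.00)(86.00) + (1870.00)(167.00) = 440370.00 cm³
x_c = -15375.00 / 4230.00 = -3.63 cm
y_c = 440370.00 / 4230.00 = 104.11 cm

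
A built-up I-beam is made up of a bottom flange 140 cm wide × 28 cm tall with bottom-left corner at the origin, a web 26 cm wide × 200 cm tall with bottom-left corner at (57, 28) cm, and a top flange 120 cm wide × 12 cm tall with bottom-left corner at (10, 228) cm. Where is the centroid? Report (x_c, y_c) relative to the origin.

bottom flange: A = 140 × 28 = 3920.00, centroid at (70.00, 14.00).
web: A = 26 × 200 = 5200.00, centroid at (70.00, 128.00).
top flange: A = 120 × 12 = 1440.00, centroid at (70.00, 234.00).
ΣA = 10560.00 cm², ΣAx_c = 739200.00 cm³, ΣAy_c = 1057440.00 cm³.
x_c = 739200.00/10560.00 = 70.00 cm; y_c = 1057440.00/10560.00 = 100.14 cm.

x_c = 70.00 cm, y_c = 100.14 cm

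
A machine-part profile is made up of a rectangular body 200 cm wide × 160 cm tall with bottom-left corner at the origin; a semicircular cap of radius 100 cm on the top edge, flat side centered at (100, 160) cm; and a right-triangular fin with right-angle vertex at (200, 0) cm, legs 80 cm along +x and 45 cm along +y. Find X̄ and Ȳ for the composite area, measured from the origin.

rectangular body: A = 200 × 160 = 32000.00, centroid at (100.00, 80.00).
semicircular top: A = ½π·100² = 15707.96, centroid at (100.00, 202.44).
triangular fin: A = ½·80·45 = 1800.00, centroid at (226.67, 15.00).
ΣA = 49507.96 cm², ΣAX̄ = 5178796.33 cm³, ΣAȲ = 5766940.79 cm³.
X̄ = 5178796.33/49507.96 = 104.61 cm; Ȳ = 5766940.79/49507.96 = 116.49 cm.

X̄ = 104.61 cm, Ȳ = 116.49 cm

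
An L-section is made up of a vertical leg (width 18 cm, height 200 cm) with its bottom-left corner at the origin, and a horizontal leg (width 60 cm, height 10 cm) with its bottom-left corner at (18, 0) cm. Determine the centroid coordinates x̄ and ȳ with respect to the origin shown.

vertical leg: A = 18 × 200 = 3600.00, centroid at (9.00, 100.00).
horizontal leg: A = 60 × 10 = 600.00, centroid at (48.00, 5.00).
ΣA = 4200.00 cm², ΣAx̄ = 61200.00 cm³, ΣAȳ = 363000.00 cm³.
x̄ = 61200.00/4200.00 = 14.57 cm; ȳ = 363000.00/4200.00 = 86.43 cm.

x̄ = 14.57 cm, ȳ = 86.43 cm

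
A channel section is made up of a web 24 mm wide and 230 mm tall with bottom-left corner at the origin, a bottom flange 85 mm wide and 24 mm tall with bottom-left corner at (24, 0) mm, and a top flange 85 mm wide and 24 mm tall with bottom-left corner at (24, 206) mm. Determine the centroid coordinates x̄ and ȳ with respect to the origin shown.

x̄ = 35.16 mm, ȳ = 115.00 mm

web: A = 24 × 230 = 5520.00, centroid at (12.00, 115.00).
bottom flange: A = 85 × 24 = 2040.00, centroid at (66.50, 12.00).
top flange: A = 85 × 24 = 2040.00, centroid at (66.50, 218.00).
ΣA = 9600.00 mm², ΣAx̄ = 337560.00 mm³, ΣAȳ = 1104000.00 mm³.
x̄ = 337560.00/9600.00 = 35.16 mm; ȳ = 1104000.00/9600.00 = 115.00 mm.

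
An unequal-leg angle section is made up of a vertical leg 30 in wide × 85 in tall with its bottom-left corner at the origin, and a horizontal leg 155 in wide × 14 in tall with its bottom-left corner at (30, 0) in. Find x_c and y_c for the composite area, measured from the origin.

Part | A | x̄ᵢ | ȳᵢ | A·x̄ᵢ | A·ȳᵢ
vertical leg | 2550.00 | 15.00 | 42.50 | 38250.00 | 108375.00
horizontal leg | 2170.00 | 107.50 | 7.00 | 233275.00 | 15190.00
Σ | 4720.00 |  |  | 271525.00 | 123565.00
x_c = 271525.00 / 4720.00 = 57.53 in
y_c = 123565.00 / 4720.00 = 26.18 in

x_c = 57.53 in, y_c = 26.18 in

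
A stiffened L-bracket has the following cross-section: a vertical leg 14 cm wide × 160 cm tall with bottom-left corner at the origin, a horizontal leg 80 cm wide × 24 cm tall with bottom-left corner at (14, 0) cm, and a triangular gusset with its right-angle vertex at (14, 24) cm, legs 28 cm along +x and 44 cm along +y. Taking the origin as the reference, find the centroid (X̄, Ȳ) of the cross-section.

X̄ = 28.00 cm, Ȳ = 47.33 cm

vertical leg: A = 14 × 160 = 2240.00, centroid at (7.00, 80.00).
horizontal leg: A = 80 × 24 = 1920.00, centroid at (54.00, 12.00).
gusset: A = ½·28·44 = 616.00, centroid at (23.33, 38.67).
ΣA = 4776.00 cm²
ΣAX̄ = (2240.00)(7.00) + (1920.00)(54.00) + (616.00)(23.33) = 133733.33 cm³
ΣAȲ = (2240.00)(80.00) + (1920.00)(12.00) + (616.00)(38.67) = 226058.67 cm³
X̄ = 133733.33 / 4776.00 = 28.00 cm
Ȳ = 226058.67 / 4776.00 = 47.33 cm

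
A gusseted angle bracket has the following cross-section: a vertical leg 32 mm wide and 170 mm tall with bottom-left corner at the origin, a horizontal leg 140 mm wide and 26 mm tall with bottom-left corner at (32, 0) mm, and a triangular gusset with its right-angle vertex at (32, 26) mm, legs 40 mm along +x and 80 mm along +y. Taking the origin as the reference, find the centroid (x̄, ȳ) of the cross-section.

x̄ = 49.71 mm, ȳ = 55.62 mm

Part | A | x̄ᵢ | ȳᵢ | A·x̄ᵢ | A·ȳᵢ
vertical leg | 5440.00 | 16.00 | 85.00 | 87040.00 | 462400.00
horizontal leg | 3640.00 | 102.00 | 13.00 | 371280.00 | 47320.00
gusset | 1600.00 | 45.33 | 52.67 | 72533.33 | 84266.67
Σ | 10680.00 |  |  | 530853.33 | 593986.67
x̄ = 530853.33 / 10680.00 = 49.71 mm
ȳ = 593986.67 / 10680.00 = 55.62 mm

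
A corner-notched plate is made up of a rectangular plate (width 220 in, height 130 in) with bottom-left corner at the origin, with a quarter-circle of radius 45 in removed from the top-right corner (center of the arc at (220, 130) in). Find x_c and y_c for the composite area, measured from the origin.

x_c = 104.65 in, y_c = 62.30 in

plate: A = 220 × 130 = 28600.00, centroid at (110.00, 65.00).
removed quarter-circle: A = −¼π·45² = -1590.43, centroid at (200.90, 110.90).
ΣA = 27009.57 in²
ΣAx_c = (28600.00)(110.00) + (-1590.43)(200.90) = 2826480.12 in³
ΣAy_c = (28600.00)(65.00) + (-1590.43)(110.90) = 1682618.93 in³
x_c = 2826480.12 / 27009.57 = 104.65 in
y_c = 1682618.93 / 27009.57 = 62.30 in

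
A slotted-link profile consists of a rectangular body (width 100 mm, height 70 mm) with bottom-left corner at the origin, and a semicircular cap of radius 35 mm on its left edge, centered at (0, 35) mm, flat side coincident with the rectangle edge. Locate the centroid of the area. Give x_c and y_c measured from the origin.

rectangular body: A = 100 × 70 = 7000.00, centroid at (50.00, 35.00).
semicircular end: A = ½π·35² = 1924.23, centroid at (-14.85, 35.00).
ΣA = 8924.23 mm²
ΣAx_c = (7000.00)(50.00) + (1924.23)(-14.85) = 321416.67 mm³
ΣAy_c = (7000.00)(35.00) + (1924.23)(35.00) = 312347.89 mm³
x_c = 321416.67 / 8924.23 = 36.02 mm
y_c = 312347.89 / 8924.23 = 35.00 mm

x_c = 36.02 mm, y_c = 35.00 mm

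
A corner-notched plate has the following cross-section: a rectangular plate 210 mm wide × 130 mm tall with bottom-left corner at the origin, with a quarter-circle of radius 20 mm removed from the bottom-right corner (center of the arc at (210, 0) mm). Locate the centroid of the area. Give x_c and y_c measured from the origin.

x_c = 103.88 mm, y_c = 65.66 mm

plate: A = 210 × 130 = 27300.00, centroid at (105.00, 65.00).
removed quarter-circle: A = −¼π·20² = -314.16, centroid at (201.51, 8.49).
ΣA = 26985.84 mm²
ΣAx_c = (27300.00)(105.00) + (-314.16)(201.51) = 2803193.22 mm³
ΣAy_c = (27300.00)(65.00) + (-314.16)(8.49) = 1771833.33 mm³
x_c = 2803193.22 / 26985.84 = 103.88 mm
y_c = 1771833.33 / 26985.84 = 65.66 mm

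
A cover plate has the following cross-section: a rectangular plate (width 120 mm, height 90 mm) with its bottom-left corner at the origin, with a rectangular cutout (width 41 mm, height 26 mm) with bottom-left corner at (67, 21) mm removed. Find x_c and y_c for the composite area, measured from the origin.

plate: A = 120 × 90 = 10800.00, centroid at (60.00, 45.00).
hole: A = −(41 × 26) = -1066.00, centroid at (87.50, 34.00).
ΣA = 9734.00 mm²
ΣAx_c = (10800.00)(60.00) + (-1066.00)(87.50) = 554725.00 mm³
ΣAy_c = (10800.00)(45.00) + (-1066.00)(34.00) = 449756.00 mm³
x_c = 554725.00 / 9734.00 = 56.99 mm
y_c = 449756.00 / 9734.00 = 46.20 mm

x_c = 56.99 mm, y_c = 46.20 mm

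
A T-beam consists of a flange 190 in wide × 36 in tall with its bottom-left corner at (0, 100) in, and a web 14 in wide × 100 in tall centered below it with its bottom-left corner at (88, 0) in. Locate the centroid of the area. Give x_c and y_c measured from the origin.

Part | A | x̄ᵢ | ȳᵢ | A·x̄ᵢ | A·ȳᵢ
web | 1400.00 | 95.00 | 50.00 | 133000.00 | 70000.00
flange | 6840.00 | 95.00 | 118.00 | 649800.00 | 807120.00
Σ | 8240.00 |  |  | 782800.00 | 877120.00
x_c = 782800.00 / 8240.00 = 95.00 in
y_c = 877120.00 / 8240.00 = 106.45 in

x_c = 95.00 in, y_c = 106.45 in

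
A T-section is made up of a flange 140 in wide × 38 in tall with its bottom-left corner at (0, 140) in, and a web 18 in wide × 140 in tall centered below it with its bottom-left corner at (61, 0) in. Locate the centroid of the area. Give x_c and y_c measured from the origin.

x_c = 70.00 in, y_c = 130.39 in

web: A = 18 × 140 = 2520.00, centroid at (70.00, 70.00).
flange: A = 140 × 38 = 5320.00, centroid at (70.00, 159.00).
ΣA = 7840.00 in², ΣAx_c = 548800.00 in³, ΣAy_c = 1022280.00 in³.
x_c = 548800.00/7840.00 = 70.00 in; y_c = 1022280.00/7840.00 = 130.39 in.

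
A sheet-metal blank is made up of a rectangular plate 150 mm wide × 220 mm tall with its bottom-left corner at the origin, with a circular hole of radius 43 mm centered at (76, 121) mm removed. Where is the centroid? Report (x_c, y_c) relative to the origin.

plate: A = 150 × 220 = 33000.00, centroid at (75.00, 110.00).
hole: A = −π·43² = -5808.80, centroid at (76.00, 121.00).
ΣA = 27191.20 mm², ΣAx_c = 2033530.83 mm³, ΣAy_c = 2927134.62 mm³.
x_c = 2033530.83/27191.20 = 74.79 mm; y_c = 2927134.62/27191.20 = 107.65 mm.

x_c = 74.79 mm, y_c = 107.65 mm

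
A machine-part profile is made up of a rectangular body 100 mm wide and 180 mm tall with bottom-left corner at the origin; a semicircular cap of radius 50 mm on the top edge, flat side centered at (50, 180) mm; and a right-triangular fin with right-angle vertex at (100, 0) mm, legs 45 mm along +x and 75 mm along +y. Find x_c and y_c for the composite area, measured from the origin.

x_c = 54.64 mm, y_c = 103.85 mm

rectangular body: A = 100 × 180 = 18000.00, centroid at (50.00, 90.00).
semicircular top: A = ½π·50² = 3926.99, centroid at (50.00, 201.22).
triangular fin: A = ½·45·75 = 1687.50, centroid at (115.00, 25.00).
ΣA = 23614.49 mm², ΣAx_c = 1290412.04 mm³, ΣAy_c = 2452379.18 mm³.
x_c = 1290412.04/23614.49 = 54.64 mm; y_c = 2452379.18/23614.49 = 103.85 mm.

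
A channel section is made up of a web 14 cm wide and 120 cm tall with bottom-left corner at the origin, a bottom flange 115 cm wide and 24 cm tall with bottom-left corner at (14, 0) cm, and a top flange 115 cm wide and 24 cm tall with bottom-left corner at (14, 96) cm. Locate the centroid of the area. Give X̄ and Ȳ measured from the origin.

web: A = 14 × 120 = 1680.00, centroid at (7.00, 60.00).
bottom flange: A = 115 × 24 = 2760.00, centroid at (71.50, 12.00).
top flange: A = 115 × 24 = 2760.00, centroid at (71.50, 108.00).
ΣA = 7200.00 cm²
ΣAX̄ = (1680.00)(7.00) + (2760.00)(71.50) + (2760.00)(71.50) = 406440.00 cm³
ΣAȲ = (1680.00)(60.00) + (2760.00)(12.00) + (2760.00)(108.00) = 432000.00 cm³
X̄ = 406440.00 / 7200.00 = 56.45 cm
Ȳ = 432000.00 / 7200.00 = 60.00 cm

X̄ = 56.45 cm, Ȳ = 60.00 cm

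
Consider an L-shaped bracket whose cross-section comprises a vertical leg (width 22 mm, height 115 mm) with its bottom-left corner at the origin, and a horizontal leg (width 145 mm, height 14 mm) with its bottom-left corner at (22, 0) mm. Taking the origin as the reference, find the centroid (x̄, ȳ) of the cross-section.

x̄ = 48.17 mm, ȳ = 35.02 mm

vertical leg: A = 22 × 115 = 2530.00, centroid at (11.00, 57.50).
horizontal leg: A = 145 × 14 = 2030.00, centroid at (94.50, 7.00).
ΣA = 4560.00 mm², ΣAx̄ = 219665.00 mm³, ΣAȳ = 159685.00 mm³.
x̄ = 219665.00/4560.00 = 48.17 mm; ȳ = 159685.00/4560.00 = 35.02 mm.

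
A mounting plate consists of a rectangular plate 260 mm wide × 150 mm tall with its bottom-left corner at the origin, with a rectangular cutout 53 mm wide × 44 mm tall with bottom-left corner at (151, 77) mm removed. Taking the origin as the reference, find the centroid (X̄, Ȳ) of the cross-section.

plate: A = 260 × 150 = 39000.00, centroid at (130.00, 75.00).
hole: A = −(53 × 44) = -2332.00, centroid at (177.50, 99.00).
ΣA = 36668.00 mm², ΣAX̄ = 4656070.00 mm³, ΣAȲ = 2694132.00 mm³.
X̄ = 4656070.00/36668.00 = 126.98 mm; Ȳ = 2694132.00/36668.00 = 73.47 mm.

X̄ = 126.98 mm, Ȳ = 73.47 mm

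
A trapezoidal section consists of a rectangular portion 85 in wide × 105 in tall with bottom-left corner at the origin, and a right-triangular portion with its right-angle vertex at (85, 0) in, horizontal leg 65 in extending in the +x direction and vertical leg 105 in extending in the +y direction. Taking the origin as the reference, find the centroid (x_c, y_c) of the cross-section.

rectangular portion: A = 85 × 105 = 8925.00, centroid at (42.50, 52.50).
triangular portion: A = ½·65·105 = 3412.50, centroid at (106.67, 35.00).
ΣA = 12337.50 in²
ΣAx_c = (8925.00)(42.50) + (3412.50)(106.67) = 743312.50 in³
ΣAy_c = (8925.00)(52.50) + (3412.50)(35.00) = 588000.00 in³
x_c = 743312.50 / 12337.50 = 60.25 in
y_c = 588000.00 / 12337.50 = 47.66 in

x_c = 60.25 in, y_c = 47.66 in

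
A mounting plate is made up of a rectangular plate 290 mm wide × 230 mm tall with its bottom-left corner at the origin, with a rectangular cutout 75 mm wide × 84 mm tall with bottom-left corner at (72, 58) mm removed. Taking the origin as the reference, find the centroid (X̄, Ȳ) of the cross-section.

X̄ = 148.70 mm, Ȳ = 116.56 mm

Part | A | x̄ᵢ | ȳᵢ | A·x̄ᵢ | A·ȳᵢ
plate | 66700.00 | 145.00 | 115.00 | 9671500.00 | 7670500.00
hole | -6300.00 | 109.50 | 100.00 | -689850.00 | -630000.00
Σ | 60400.00 |  |  | 8981650.00 | 7040500.00
X̄ = 8981650.00 / 60400.00 = 148.70 mm
Ȳ = 7040500.00 / 60400.00 = 116.56 mm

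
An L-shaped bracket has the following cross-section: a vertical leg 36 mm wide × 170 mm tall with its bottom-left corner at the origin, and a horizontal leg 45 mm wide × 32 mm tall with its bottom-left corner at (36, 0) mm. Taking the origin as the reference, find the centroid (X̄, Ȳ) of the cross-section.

X̄ = 25.71 mm, Ȳ = 71.86 mm

vertical leg: A = 36 × 170 = 6120.00, centroid at (18.00, 85.00).
horizontal leg: A = 45 × 32 = 1440.00, centroid at (58.50, 16.00).
ΣA = 7560.00 mm², ΣAX̄ = 194400.00 mm³, ΣAȲ = 543240.00 mm³.
X̄ = 194400.00/7560.00 = 25.71 mm; Ȳ = 543240.00/7560.00 = 71.86 mm.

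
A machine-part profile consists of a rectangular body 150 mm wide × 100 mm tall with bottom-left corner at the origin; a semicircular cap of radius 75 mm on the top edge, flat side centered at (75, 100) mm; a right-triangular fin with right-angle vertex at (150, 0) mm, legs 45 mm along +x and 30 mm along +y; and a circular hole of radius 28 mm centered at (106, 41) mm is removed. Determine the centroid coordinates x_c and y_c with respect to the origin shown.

x_c = 74.29 mm, y_c = 82.57 mm

rectangular body: A = 150 × 100 = 15000.00, centroid at (75.00, 50.00).
semicircular top: A = ½π·75² = 8835.73, centroid at (75.00, 131.83).
triangular fin: A = ½·45·30 = 675.00, centroid at (165.00, 10.00).
hole: A = −π·28² = -2463.01, centroid at (106.00, 41.00).
ΣA = 22047.72 mm², ΣAx_c = 1637975.78 mm³, ΣAy_c = 1820589.58 mm³.
x_c = 1637975.78/22047.72 = 74.29 mm; y_c = 1820589.58/22047.72 = 82.57 mm.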